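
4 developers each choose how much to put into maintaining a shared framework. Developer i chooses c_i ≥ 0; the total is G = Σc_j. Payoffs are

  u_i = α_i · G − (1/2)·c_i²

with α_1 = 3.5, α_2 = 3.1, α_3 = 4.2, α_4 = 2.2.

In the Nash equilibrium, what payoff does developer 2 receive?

35.495

Developer i's FOC: ∂u_i/∂c_i = α_i − c_i = 0, so c_i* = α_i.
NE contributions = (3.5, 3.1, 4.2, 2.2); G = 13.
u_2 = α_2·G − ½·(c_2)² = 3.1·13 − ½·3.1² = 35.495.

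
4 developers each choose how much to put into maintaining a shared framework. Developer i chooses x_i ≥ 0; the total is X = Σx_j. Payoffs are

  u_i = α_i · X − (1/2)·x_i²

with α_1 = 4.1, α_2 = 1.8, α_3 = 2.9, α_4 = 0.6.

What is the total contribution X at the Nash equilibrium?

Developer i's FOC: ∂u_i/∂x_i = α_i − x_i = 0, so x_i* = α_i.
NE contributions = (4.1, 1.8, 2.9, 0.6); X = 9.4.

9.4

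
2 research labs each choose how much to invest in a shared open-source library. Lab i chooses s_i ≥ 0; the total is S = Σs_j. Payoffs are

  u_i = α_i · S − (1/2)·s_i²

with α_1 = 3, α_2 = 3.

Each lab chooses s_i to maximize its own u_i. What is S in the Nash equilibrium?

6

Lab i's FOC: ∂u_i/∂s_i = α_i − s_i = 0, so s_i* = α_i.
NE contributions = (3, 3); S = 6.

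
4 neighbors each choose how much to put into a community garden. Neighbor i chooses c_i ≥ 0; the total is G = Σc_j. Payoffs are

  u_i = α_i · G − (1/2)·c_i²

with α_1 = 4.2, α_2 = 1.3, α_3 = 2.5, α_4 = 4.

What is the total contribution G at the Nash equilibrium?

Neighbor i's FOC: ∂u_i/∂c_i = α_i − c_i = 0, so c_i* = α_i.
NE contributions = (4.2, 1.3, 2.5, 4); G = 12.

12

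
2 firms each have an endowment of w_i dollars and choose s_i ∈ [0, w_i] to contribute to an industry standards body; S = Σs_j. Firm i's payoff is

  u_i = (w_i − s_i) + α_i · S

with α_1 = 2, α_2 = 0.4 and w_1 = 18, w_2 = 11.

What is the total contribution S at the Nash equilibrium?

18

∂u_i/∂s_i = α_i − 1, so firm i contributes w_i if α_i > 1, else 0.
α_i > 1 for i ∈ {1}; NE contributions (18, 0), S = 18.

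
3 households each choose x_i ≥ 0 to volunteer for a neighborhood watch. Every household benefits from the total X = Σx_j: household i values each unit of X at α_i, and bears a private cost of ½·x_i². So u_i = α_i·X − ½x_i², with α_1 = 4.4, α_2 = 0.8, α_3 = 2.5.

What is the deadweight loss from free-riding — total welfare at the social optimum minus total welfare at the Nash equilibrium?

42.77

Household i's FOC: ∂u_i/∂x_i = α_i − x_i = 0, so x_i* = α_i.
NE contributions = (4.4, 0.8, 2.5); X = 7.7.
W^NE = (Σα)·X − ½Σα_i² = 7.7² − ½·26.25 = 46.165.
Planner sets x_i = Σα_j = 7.7 for every i, so X^SO = 3·7.7 = 23.1.
W^SO = (Σα)·X^SO − ½·3·(Σα)² = (3/2)·7.7² = 88.935.
Deadweight loss = W^SO − W^NE = 42.77.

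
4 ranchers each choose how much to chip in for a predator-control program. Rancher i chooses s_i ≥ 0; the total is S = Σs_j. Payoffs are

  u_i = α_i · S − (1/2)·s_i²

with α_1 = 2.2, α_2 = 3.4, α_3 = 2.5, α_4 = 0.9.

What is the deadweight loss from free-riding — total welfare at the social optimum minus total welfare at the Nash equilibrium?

Rancher i's FOC: ∂u_i/∂s_i = α_i − s_i = 0, so s_i* = α_i.
NE contributions = (2.2, 3.4, 2.5, 0.9); S = 9.
W^NE = (Σα)·S − ½Σα_i² = 9² − ½·23.46 = 69.27.
Planner sets s_i = Σα_j = 9 for every i, so S^SO = 4·9 = 36.
W^SO = (Σα)·S^SO − ½·4·(Σα)² = (4/2)·9² = 162.
Deadweight loss = W^SO − W^NE = 92.73.

92.73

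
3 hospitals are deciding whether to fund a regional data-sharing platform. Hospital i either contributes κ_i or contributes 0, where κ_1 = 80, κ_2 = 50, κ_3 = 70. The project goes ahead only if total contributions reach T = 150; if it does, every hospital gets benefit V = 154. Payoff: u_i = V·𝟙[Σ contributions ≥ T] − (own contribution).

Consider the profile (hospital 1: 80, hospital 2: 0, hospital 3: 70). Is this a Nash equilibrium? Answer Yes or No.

Yes

Total = 150 ≥ 150: provided.
Hospital 1 (pledges 80, payoff 74): dropping to 0 → total 70, payoff 0. No gain.
Hospital 2 (pledges 0, payoff 154): pledging 50 → total 200, payoff 104. No gain.
Hospital 3 (pledges 70, payoff 84): dropping to 0 → total 80, payoff 0. No gain.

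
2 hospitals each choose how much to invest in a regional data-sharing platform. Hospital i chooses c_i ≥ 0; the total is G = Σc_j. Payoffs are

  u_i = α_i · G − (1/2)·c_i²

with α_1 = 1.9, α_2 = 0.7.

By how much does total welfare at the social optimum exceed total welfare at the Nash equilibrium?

Hospital i's FOC: ∂u_i/∂c_i = α_i − c_i = 0, so c_i* = α_i.
NE contributions = (1.9, 0.7); G = 2.6.
W^NE = (Σα)·G − ½Σα_i² = 2.6² − ½·4.1 = 4.71.
Planner sets c_i = Σα_j = 2.6 for every i, so G^SO = 2·2.6 = 5.2.
W^SO = (Σα)·G^SO − ½·2·(Σα)² = (2/2)·2.6² = 6.76.
Deadweight loss = W^SO − W^NE = 2.05.

2.05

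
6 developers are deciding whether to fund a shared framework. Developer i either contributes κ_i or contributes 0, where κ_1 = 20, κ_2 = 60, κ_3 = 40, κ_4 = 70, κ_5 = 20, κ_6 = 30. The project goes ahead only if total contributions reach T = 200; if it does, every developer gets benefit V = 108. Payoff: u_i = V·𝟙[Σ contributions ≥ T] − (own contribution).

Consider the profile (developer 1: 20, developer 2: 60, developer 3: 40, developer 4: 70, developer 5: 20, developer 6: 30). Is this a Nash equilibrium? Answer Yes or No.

Total = 240 ≥ 200: provided.
Developer 1 (pledges 20, payoff 88): dropping to 0 → total 220, payoff 108. Profitable deviation.

No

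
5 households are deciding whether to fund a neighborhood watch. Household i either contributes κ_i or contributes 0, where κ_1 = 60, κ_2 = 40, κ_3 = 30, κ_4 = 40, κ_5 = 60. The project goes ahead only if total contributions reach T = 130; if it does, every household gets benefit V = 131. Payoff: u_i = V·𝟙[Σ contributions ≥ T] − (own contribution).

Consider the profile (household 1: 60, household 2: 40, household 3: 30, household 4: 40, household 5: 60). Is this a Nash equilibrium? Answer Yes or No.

Total = 230 ≥ 130: provided.
Household 1 (pledges 60, payoff 71): dropping to 0 → total 170, payoff 131. Profitable deviation.

No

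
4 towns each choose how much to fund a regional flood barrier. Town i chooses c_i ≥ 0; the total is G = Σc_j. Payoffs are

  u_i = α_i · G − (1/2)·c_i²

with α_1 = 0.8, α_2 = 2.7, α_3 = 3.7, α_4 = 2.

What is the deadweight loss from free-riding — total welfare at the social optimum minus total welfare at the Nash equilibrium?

97.45

Town i's FOC: ∂u_i/∂c_i = α_i − c_i = 0, so c_i* = α_i.
NE contributions = (0.8, 2.7, 3.7, 2); G = 9.2.
W^NE = (Σα)·G − ½Σα_i² = 9.2² − ½·25.62 = 71.83.
Planner sets c_i = Σα_j = 9.2 for every i, so G^SO = 4·9.2 = 36.8.
W^SO = (Σα)·G^SO − ½·4·(Σα)² = (4/2)·9.2² = 169.28.
Deadweight loss = W^SO − W^NE = 97.45.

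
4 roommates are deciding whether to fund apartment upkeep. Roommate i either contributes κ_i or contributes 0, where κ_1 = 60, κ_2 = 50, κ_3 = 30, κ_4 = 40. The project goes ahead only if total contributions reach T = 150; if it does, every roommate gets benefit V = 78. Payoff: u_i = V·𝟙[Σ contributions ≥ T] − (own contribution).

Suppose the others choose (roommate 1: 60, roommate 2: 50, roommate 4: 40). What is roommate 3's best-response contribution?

0

Others' total = 150 ≥ 150; contributing adds cost 30 for no extra benefit.
Best response: 0.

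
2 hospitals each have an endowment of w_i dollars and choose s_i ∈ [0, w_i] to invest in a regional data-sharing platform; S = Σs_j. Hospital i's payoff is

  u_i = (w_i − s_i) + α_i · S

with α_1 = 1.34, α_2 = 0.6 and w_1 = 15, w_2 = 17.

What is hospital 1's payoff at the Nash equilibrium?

20.1

∂u_i/∂s_i = α_i − 1, so hospital i contributes w_i if α_i > 1, else 0.
α_i > 1 for i ∈ {1}; NE contributions (15, 0), S = 15.
u_1 = (15 − 15) + 1.34·15 = 20.1.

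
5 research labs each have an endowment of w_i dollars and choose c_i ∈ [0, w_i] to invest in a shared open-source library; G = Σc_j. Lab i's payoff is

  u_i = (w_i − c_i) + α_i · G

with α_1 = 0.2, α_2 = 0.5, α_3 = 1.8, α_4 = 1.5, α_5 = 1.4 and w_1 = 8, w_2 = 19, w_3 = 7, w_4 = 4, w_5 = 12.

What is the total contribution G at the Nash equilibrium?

∂u_i/∂c_i = α_i − 1, so lab i contributes w_i if α_i > 1, else 0.
α_i > 1 for i ∈ {3, 4, 5}; NE contributions (0, 0, 7, 4, 12), G = 23.

23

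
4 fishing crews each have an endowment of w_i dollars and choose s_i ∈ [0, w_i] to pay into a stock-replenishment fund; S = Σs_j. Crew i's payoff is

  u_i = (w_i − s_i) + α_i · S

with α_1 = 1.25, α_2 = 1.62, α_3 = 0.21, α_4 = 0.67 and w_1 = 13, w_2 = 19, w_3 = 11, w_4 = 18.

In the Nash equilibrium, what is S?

32

∂u_i/∂s_i = α_i − 1, so crew i contributes w_i if α_i > 1, else 0.
α_i > 1 for i ∈ {1, 2}; NE contributions (13, 19, 0, 0), S = 32.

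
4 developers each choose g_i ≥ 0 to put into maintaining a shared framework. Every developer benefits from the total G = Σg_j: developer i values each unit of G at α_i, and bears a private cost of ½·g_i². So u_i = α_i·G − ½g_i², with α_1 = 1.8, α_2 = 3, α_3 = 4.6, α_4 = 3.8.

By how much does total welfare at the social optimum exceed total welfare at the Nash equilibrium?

Developer i's FOC: ∂u_i/∂g_i = α_i − g_i = 0, so g_i* = α_i.
NE contributions = (1.8, 3, 4.6, 3.8); G = 13.2.
W^NE = (Σα)·G − ½Σα_i² = 13.2² − ½·47.84 = 150.32.
Planner sets g_i = Σα_j = 13.2 for every i, so G^SO = 4·13.2 = 52.8.
W^SO = (Σα)·G^SO − ½·4·(Σα)² = (4/2)·13.2² = 348.48.
Deadweight loss = W^SO − W^NE = 198.16.

198.16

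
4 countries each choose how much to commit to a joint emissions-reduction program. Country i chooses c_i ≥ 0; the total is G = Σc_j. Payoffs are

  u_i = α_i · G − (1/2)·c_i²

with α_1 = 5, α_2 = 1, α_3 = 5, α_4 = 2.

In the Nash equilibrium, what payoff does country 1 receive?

Country i's FOC: ∂u_i/∂c_i = α_i − c_i = 0, so c_i* = α_i.
NE contributions = (5, 1, 5, 2); G = 13.
u_1 = α_1·G − ½·(c_1)² = 5·13 − ½·5² = 52.5.

52.5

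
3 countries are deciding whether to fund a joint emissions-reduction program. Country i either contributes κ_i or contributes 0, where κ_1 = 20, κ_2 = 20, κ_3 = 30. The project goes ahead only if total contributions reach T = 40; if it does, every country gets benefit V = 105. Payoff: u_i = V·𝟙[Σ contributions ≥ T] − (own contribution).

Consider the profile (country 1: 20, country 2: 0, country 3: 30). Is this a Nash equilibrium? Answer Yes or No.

Yes

Total = 50 ≥ 40: provided.
Country 1 (pledges 20, payoff 85): dropping to 0 → total 30, payoff 0. No gain.
Country 2 (pledges 0, payoff 105): pledging 20 → total 70, payoff 85. No gain.
Country 3 (pledges 30, payoff 75): dropping to 0 → total 20, payoff 0. No gain.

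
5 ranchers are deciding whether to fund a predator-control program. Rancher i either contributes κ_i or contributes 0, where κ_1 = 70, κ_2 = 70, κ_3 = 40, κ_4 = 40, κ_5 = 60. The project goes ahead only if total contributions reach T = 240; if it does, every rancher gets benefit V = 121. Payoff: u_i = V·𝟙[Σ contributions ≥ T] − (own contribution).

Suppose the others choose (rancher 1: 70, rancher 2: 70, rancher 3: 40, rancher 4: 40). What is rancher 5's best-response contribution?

Others' total = 220. Contributing 60 brings total to 280 ≥ 240: gain V − κ_5 = 61.
Best response: 60.

60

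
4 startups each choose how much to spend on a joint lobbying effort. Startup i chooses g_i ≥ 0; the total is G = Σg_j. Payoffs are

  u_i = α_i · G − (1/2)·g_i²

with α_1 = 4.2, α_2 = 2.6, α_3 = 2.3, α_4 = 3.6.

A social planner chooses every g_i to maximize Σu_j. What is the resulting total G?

50.8

Planner FOC: ∂(Σu_j)/∂g_i = (Σα_j) − g_i = 0, so g_i^SO = Σα_j = 12.7 for every i; G^SO = 50.8.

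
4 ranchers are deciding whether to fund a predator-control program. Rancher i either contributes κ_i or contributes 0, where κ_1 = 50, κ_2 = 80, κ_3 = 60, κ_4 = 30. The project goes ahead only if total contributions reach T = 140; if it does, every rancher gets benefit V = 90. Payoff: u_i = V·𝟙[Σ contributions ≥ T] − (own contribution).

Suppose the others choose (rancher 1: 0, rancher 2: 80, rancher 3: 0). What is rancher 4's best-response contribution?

0

Others' total = 80. Even contributing 30 gives 110 < 140: no benefit either way.
Best response: 0.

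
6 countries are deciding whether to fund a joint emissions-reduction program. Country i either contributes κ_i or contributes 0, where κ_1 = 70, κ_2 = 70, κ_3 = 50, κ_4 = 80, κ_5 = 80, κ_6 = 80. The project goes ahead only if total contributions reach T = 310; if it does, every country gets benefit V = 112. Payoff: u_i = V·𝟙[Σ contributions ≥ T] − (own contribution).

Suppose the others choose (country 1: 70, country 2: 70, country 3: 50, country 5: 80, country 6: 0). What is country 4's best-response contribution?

Others' total = 270. Contributing 80 brings total to 350 ≥ 310: gain V − κ_4 = 32.
Best response: 80.

80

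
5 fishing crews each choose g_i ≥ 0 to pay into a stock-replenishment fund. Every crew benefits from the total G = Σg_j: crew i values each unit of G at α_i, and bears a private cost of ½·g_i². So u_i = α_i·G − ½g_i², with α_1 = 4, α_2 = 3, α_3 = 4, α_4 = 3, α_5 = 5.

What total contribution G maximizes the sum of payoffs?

95

Planner FOC: ∂(Σu_j)/∂g_i = (Σα_j) − g_i = 0, so g_i^SO = Σα_j = 19 for every i; G^SO = 95.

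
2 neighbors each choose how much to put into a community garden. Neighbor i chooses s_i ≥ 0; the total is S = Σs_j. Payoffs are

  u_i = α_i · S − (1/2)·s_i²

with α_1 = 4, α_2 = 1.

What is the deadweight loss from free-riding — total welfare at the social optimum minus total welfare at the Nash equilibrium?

Neighbor i's FOC: ∂u_i/∂s_i = α_i − s_i = 0, so s_i* = α_i.
NE contributions = (4, 1); S = 5.
W^NE = (Σα)·S − ½Σα_i² = 5² − ½·17 = 16.5.
Planner sets s_i = Σα_j = 5 for every i, so S^SO = 2·5 = 10.
W^SO = (Σα)·S^SO − ½·2·(Σα)² = (2/2)·5² = 25.
Deadweight loss = W^SO − W^NE = 8.5.

8.5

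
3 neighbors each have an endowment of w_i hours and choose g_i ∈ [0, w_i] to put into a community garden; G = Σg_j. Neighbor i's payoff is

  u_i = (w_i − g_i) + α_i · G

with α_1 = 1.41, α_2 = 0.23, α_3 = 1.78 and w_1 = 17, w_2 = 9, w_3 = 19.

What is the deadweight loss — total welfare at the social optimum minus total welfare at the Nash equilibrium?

21.78

∂u_i/∂g_i = α_i − 1, so neighbor i contributes w_i if α_i > 1, else 0.
α_i > 1 for i ∈ {1, 3}; NE contributions (17, 0, 19), G = 36.
W^NE = Σw_i − G^NE + (Σα_i)·G^NE = 45 + 2.42·36 = 132.12.
Planner: ∂(Σu_j)/∂g_i = Σα_j − 1 = 2.42 > 0, so everyone contributes w_i; G^SO = 45, W^SO = 45 + 2.42·45 = 153.9.
Deadweight loss = 21.78.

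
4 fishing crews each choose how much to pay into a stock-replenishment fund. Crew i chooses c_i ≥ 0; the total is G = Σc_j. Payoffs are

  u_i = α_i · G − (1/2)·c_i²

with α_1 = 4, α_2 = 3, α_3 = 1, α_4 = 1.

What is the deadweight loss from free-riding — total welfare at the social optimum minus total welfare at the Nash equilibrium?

94.5

Crew i's FOC: ∂u_i/∂c_i = α_i − c_i = 0, so c_i* = α_i.
NE contributions = (4, 3, 1, 1); G = 9.
W^NE = (Σα)·G − ½Σα_i² = 9² − ½·27 = 67.5.
Planner sets c_i = Σα_j = 9 for every i, so G^SO = 4·9 = 36.
W^SO = (Σα)·G^SO − ½·4·(Σα)² = (4/2)·9² = 162.
Deadweight loss = W^SO − W^NE = 94.5.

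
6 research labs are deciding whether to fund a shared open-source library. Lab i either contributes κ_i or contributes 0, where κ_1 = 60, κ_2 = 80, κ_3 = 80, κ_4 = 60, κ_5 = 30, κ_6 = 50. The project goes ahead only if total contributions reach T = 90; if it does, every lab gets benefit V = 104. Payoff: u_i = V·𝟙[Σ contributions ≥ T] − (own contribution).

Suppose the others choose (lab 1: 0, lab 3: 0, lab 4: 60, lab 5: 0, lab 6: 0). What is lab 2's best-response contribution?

80

Others' total = 60. Contributing 80 brings total to 140 ≥ 90: gain V − κ_2 = 24.
Best response: 80.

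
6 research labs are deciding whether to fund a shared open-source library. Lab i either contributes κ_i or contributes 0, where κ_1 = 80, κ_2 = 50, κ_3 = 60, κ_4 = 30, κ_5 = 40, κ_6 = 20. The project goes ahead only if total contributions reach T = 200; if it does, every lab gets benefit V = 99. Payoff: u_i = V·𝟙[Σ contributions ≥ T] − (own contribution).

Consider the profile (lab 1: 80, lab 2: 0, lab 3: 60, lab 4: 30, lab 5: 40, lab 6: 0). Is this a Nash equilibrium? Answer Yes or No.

Total = 210 ≥ 200: provided.
Lab 1 (pledges 80, payoff 19): dropping to 0 → total 130, payoff 0. No gain.
Lab 2 (pledges 0, payoff 99): pledging 50 → total 260, payoff 49. No gain.
Lab 3 (pledges 60, payoff 39): dropping to 0 → total 150, payoff 0. No gain.
Lab 4 (pledges 30, payoff 69): dropping to 0 → total 180, payoff 0. No gain.
Lab 5 (pledges 40, payoff 59): dropping to 0 → total 170, payoff 0. No gain.
Lab 6 (pledges 0, payoff 99): pledging 20 → total 230, payoff 79. No gain.

Yes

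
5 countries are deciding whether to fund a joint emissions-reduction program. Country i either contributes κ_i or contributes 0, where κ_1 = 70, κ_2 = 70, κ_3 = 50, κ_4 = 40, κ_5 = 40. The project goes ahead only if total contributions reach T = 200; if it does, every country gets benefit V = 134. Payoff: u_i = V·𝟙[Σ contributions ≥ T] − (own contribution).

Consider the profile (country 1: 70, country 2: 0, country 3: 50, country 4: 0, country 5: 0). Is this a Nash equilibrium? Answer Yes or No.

Total = 120 < 200: not provided.
Country 1 (pledges 70, payoff -70): dropping to 0 → total 50, payoff 0. Profitable deviation.

No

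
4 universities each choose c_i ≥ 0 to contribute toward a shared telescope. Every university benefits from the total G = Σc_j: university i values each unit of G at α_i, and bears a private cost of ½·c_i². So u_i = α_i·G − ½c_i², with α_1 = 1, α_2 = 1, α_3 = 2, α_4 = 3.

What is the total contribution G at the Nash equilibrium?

University i's FOC: ∂u_i/∂c_i = α_i − c_i = 0, so c_i* = α_i.
NE contributions = (1, 1, 2, 3); G = 7.

7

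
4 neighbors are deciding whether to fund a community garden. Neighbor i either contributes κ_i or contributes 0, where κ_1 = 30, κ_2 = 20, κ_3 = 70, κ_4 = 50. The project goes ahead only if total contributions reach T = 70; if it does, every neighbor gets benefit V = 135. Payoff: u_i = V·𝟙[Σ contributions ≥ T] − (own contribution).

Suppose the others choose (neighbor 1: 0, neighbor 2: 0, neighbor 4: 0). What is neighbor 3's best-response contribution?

Others' total = 0. Contributing 70 brings total to 70 ≥ 70: gain V − κ_3 = 65.
Best response: 70.

70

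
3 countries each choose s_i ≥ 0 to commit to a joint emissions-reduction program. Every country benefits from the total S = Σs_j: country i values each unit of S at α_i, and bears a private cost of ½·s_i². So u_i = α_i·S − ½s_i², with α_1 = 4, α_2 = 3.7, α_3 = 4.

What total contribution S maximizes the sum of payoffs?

35.1

Planner FOC: ∂(Σu_j)/∂s_i = (Σα_j) − s_i = 0, so s_i^SO = Σα_j = 11.7 for every i; S^SO = 35.1.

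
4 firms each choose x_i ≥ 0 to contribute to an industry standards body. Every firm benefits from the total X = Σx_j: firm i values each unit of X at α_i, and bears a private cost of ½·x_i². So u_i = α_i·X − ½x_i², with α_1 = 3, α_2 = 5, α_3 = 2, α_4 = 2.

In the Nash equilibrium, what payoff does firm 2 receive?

Firm i's FOC: ∂u_i/∂x_i = α_i − x_i = 0, so x_i* = α_i.
NE contributions = (3, 5, 2, 2); X = 12.
u_2 = α_2·X − ½·(x_2)² = 5·12 − ½·5² = 47.5.

47.5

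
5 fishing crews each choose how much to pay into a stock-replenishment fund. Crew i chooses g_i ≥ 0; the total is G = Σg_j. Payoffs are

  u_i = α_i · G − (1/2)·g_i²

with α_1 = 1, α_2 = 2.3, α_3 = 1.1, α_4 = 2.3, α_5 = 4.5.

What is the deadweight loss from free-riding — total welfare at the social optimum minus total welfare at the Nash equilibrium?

Crew i's FOC: ∂u_i/∂g_i = α_i − g_i = 0, so g_i* = α_i.
NE contributions = (1, 2.3, 1.1, 2.3, 4.5); G = 11.2.
W^NE = (Σα)·G − ½Σα_i² = 11.2² − ½·33.04 = 108.92.
Planner sets g_i = Σα_j = 11.2 for every i, so G^SO = 5·11.2 = 56.
W^SO = (Σα)·G^SO − ½·5·(Σα)² = (5/2)·11.2² = 313.6.
Deadweight loss = W^SO − W^NE = 204.68.

204.68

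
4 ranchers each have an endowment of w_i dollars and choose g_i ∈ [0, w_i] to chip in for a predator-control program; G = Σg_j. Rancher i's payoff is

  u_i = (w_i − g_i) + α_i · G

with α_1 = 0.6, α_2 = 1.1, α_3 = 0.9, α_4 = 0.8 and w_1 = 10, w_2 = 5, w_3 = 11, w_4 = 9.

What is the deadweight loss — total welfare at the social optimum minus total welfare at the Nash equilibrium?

72

∂u_i/∂g_i = α_i − 1, so rancher i contributes w_i if α_i > 1, else 0.
α_i > 1 for i ∈ {2}; NE contributions (0, 5, 0, 0), G = 5.
W^NE = Σw_i − G^NE + (Σα_i)·G^NE = 35 + 2.4·5 = 47.
Planner: ∂(Σu_j)/∂g_i = Σα_j − 1 = 2.4 > 0, so everyone contributes w_i; G^SO = 35, W^SO = 35 + 2.4·35 = 119.
Deadweight loss = 72.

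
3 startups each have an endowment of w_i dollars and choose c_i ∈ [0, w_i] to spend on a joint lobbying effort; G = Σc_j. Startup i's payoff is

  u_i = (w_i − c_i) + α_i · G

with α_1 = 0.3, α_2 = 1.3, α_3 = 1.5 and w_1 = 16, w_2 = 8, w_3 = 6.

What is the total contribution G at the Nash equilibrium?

∂u_i/∂c_i = α_i − 1, so startup i contributes w_i if α_i > 1, else 0.
α_i > 1 for i ∈ {2, 3}; NE contributions (0, 8, 6), G = 14.

14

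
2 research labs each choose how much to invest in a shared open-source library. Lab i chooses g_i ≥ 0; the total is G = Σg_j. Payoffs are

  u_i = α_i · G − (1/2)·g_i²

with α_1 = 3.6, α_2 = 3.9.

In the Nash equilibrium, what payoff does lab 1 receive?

Lab i's FOC: ∂u_i/∂g_i = α_i − g_i = 0, so g_i* = α_i.
NE contributions = (3.6, 3.9); G = 7.5.
u_1 = α_1·G − ½·(g_1)² = 3.6·7.5 − ½·3.6² = 20.52.

20.52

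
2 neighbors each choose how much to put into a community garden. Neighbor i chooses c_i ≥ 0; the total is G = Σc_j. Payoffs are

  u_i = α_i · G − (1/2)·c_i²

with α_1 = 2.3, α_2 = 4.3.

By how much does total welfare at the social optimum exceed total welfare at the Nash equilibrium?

Neighbor i's FOC: ∂u_i/∂c_i = α_i − c_i = 0, so c_i* = α_i.
NE contributions = (2.3, 4.3); G = 6.6.
W^NE = (Σα)·G − ½Σα_i² = 6.6² − ½·23.78 = 31.67.
Planner sets c_i = Σα_j = 6.6 for every i, so G^SO = 2·6.6 = 13.2.
W^SO = (Σα)·G^SO − ½·2·(Σα)² = (2/2)·6.6² = 43.56.
Deadweight loss = W^SO − W^NE = 11.89.

11.89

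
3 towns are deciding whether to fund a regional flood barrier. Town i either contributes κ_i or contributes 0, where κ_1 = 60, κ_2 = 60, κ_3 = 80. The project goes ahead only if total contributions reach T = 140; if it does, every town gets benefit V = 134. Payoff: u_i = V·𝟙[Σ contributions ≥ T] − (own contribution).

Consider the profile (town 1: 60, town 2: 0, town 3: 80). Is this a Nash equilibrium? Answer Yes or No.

Yes

Total = 140 ≥ 140: provided.
Town 1 (pledges 60, payoff 74): dropping to 0 → total 80, payoff 0. No gain.
Town 2 (pledges 0, payoff 134): pledging 60 → total 200, payoff 74. No gain.
Town 3 (pledges 80, payoff 54): dropping to 0 → total 60, payoff 0. No gain.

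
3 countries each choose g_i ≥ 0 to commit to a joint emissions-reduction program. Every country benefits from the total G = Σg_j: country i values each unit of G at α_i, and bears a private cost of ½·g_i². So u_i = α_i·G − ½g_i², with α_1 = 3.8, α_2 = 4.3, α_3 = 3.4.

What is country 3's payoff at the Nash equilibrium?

Country i's FOC: ∂u_i/∂g_i = α_i − g_i = 0, so g_i* = α_i.
NE contributions = (3.8, 4.3, 3.4); G = 11.5.
u_3 = α_3·G − ½·(g_3)² = 3.4·11.5 − ½·3.4² = 33.32.

33.32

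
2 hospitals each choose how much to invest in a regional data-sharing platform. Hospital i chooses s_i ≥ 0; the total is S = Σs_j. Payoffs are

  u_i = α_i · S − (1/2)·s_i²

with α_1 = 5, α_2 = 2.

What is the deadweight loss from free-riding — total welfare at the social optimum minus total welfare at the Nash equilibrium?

Hospital i's FOC: ∂u_i/∂s_i = α_i − s_i = 0, so s_i* = α_i.
NE contributions = (5, 2); S = 7.
W^NE = (Σα)·S − ½Σα_i² = 7² − ½·29 = 34.5.
Planner sets s_i = Σα_j = 7 for every i, so S^SO = 2·7 = 14.
W^SO = (Σα)·S^SO − ½·2·(Σα)² = (2/2)·7² = 49.
Deadweight loss = W^SO − W^NE = 14.5.

14.5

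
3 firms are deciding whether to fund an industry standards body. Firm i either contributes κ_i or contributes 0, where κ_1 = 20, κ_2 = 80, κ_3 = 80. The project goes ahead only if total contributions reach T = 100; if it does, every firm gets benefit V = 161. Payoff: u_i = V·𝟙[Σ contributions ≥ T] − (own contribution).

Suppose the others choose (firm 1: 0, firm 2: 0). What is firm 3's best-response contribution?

0

Others' total = 0. Even contributing 80 gives 80 < 100: no benefit either way.
Best response: 0.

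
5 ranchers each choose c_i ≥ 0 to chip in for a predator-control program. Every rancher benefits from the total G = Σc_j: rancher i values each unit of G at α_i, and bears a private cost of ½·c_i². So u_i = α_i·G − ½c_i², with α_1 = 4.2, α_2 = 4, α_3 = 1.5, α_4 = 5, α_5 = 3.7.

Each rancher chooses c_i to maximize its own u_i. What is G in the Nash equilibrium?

Rancher i's FOC: ∂u_i/∂c_i = α_i − c_i = 0, so c_i* = α_i.
NE contributions = (4.2, 4, 1.5, 5, 3.7); G = 18.4.

18.4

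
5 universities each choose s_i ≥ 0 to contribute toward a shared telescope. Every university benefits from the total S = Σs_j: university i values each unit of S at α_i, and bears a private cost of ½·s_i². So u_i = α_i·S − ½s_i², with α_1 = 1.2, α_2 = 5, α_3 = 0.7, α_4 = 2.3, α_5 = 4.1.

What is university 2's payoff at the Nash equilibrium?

University i's FOC: ∂u_i/∂s_i = α_i − s_i = 0, so s_i* = α_i.
NE contributions = (1.2, 5, 0.7, 2.3, 4.1); S = 13.3.
u_2 = α_2·S − ½·(s_2)² = 5·13.3 − ½·5² = 54.

54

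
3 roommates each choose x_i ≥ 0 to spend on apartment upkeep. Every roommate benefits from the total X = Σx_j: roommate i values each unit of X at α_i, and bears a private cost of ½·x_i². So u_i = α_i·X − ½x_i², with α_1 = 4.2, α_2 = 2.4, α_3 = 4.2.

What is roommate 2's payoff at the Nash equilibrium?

23.04

Roommate i's FOC: ∂u_i/∂x_i = α_i − x_i = 0, so x_i* = α_i.
NE contributions = (4.2, 2.4, 4.2); X = 10.8.
u_2 = α_2·X − ½·(x_2)² = 2.4·10.8 − ½·2.4² = 23.04.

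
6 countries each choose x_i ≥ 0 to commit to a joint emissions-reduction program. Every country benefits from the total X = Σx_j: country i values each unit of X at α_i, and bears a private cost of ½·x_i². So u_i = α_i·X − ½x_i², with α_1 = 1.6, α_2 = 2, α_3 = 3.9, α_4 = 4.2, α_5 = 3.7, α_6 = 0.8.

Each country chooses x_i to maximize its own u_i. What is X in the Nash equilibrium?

16.2

Country i's FOC: ∂u_i/∂x_i = α_i − x_i = 0, so x_i* = α_i.
NE contributions = (1.6, 2, 3.9, 4.2, 3.7, 0.8); X = 16.2.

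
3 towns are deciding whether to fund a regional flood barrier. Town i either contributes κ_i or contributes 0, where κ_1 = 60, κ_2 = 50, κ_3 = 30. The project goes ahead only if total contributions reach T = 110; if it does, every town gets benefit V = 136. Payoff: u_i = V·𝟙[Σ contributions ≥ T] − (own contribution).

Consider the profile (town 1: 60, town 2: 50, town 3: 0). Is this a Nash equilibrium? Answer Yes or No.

Total = 110 ≥ 110: provided.
Town 1 (pledges 60, payoff 76): dropping to 0 → total 50, payoff 0. No gain.
Town 2 (pledges 50, payoff 86): dropping to 0 → total 60, payoff 0. No gain.
Town 3 (pledges 0, payoff 136): pledging 30 → total 140, payoff 106. No gain.

Yes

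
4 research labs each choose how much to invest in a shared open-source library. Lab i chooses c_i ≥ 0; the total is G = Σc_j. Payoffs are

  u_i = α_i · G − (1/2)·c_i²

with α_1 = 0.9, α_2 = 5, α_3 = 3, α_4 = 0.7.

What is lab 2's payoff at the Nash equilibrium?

Lab i's FOC: ∂u_i/∂c_i = α_i − c_i = 0, so c_i* = α_i.
NE contributions = (0.9, 5, 3, 0.7); G = 9.6.
u_2 = α_2·G − ½·(c_2)² = 5·9.6 − ½·5² = 35.5.

35.5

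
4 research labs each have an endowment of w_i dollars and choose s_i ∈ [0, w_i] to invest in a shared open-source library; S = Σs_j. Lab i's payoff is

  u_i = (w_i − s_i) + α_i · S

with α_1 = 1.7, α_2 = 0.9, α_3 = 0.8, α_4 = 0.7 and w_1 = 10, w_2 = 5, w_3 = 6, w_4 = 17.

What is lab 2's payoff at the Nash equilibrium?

14

∂u_i/∂s_i = α_i − 1, so lab i contributes w_i if α_i > 1, else 0.
α_i > 1 for i ∈ {1}; NE contributions (10, 0, 0, 0), S = 10.
u_2 = (5 − 0) + 0.9·10 = 14.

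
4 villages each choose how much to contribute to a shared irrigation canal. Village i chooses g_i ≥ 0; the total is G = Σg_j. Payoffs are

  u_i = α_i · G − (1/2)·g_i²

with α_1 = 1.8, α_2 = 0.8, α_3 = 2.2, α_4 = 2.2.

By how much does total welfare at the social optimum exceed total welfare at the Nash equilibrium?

Village i's FOC: ∂u_i/∂g_i = α_i − g_i = 0, so g_i* = α_i.
NE contributions = (1.8, 0.8, 2.2, 2.2); G = 7.
W^NE = (Σα)·G − ½Σα_i² = 7² − ½·13.56 = 42.22.
Planner sets g_i = Σα_j = 7 for every i, so G^SO = 4·7 = 28.
W^SO = (Σα)·G^SO − ½·4·(Σα)² = (4/2)·7² = 98.
Deadweight loss = W^SO − W^NE = 55.78.

55.78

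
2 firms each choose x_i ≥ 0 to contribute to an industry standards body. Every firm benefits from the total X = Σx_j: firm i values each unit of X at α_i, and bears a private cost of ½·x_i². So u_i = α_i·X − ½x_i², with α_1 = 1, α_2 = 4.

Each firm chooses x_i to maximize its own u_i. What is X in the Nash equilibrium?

5

Firm i's FOC: ∂u_i/∂x_i = α_i − x_i = 0, so x_i* = α_i.
NE contributions = (1, 4); X = 5.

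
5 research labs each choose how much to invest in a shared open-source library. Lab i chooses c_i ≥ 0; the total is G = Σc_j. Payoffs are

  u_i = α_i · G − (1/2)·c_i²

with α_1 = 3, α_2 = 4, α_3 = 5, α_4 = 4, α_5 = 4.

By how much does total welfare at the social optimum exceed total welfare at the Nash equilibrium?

Lab i's FOC: ∂u_i/∂c_i = α_i − c_i = 0, so c_i* = α_i.
NE contributions = (3, 4, 5, 4, 4); G = 20.
W^NE = (Σα)·G − ½Σα_i² = 20² − ½·82 = 359.
Planner sets c_i = Σα_j = 20 for every i, so G^SO = 5·20 = 100.
W^SO = (Σα)·G^SO − ½·5·(Σα)² = (5/2)·20² = 1000.
Deadweight loss = W^SO − W^NE = 641.

641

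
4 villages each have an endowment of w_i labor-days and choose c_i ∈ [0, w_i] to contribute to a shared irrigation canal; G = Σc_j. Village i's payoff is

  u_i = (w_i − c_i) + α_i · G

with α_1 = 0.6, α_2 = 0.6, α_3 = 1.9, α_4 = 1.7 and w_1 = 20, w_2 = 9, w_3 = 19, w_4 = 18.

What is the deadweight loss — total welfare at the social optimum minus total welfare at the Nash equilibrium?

110.2

∂u_i/∂c_i = α_i − 1, so village i contributes w_i if α_i > 1, else 0.
α_i > 1 for i ∈ {3, 4}; NE contributions (0, 0, 19, 18), G = 37.
W^NE = Σw_i − G^NE + (Σα_i)·G^NE = 66 + 3.8·37 = 206.6.
Planner: ∂(Σu_j)/∂c_i = Σα_j − 1 = 3.8 > 0, so everyone contributes w_i; G^SO = 66, W^SO = 66 + 3.8·66 = 316.8.
Deadweight loss = 110.2.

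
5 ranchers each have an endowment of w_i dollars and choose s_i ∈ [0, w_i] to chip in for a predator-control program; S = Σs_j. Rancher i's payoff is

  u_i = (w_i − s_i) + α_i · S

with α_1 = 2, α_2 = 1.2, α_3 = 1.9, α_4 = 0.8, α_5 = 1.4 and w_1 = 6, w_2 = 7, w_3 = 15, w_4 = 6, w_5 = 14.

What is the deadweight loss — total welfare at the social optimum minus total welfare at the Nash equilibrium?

37.8

∂u_i/∂s_i = α_i − 1, so rancher i contributes w_i if α_i > 1, else 0.
α_i > 1 for i ∈ {1, 2, 3, 5}; NE contributions (6, 7, 15, 0, 14), S = 42.
W^NE = Σw_i − S^NE + (Σα_i)·S^NE = 48 + 6.3·42 = 312.6.
Planner: ∂(Σu_j)/∂s_i = Σα_j − 1 = 6.3 > 0, so everyone contributes w_i; S^SO = 48, W^SO = 48 + 6.3·48 = 350.4.
Deadweight loss = 37.8.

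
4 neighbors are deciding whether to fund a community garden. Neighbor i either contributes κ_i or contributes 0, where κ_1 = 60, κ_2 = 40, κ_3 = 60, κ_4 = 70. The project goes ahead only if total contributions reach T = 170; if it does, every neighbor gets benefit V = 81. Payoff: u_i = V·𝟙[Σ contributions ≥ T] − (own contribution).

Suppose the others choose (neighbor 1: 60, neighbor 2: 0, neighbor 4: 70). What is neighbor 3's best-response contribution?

Others' total = 130. Contributing 60 brings total to 190 ≥ 170: gain V − κ_3 = 21.
Best response: 60.

60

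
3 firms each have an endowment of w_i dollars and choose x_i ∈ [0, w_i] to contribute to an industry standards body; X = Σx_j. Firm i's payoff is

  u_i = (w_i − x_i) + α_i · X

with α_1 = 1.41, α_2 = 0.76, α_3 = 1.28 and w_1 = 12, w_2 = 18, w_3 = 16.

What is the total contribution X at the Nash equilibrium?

∂u_i/∂x_i = α_i − 1, so firm i contributes w_i if α_i > 1, else 0.
α_i > 1 for i ∈ {1, 3}; NE contributions (12, 0, 16), X = 28.

28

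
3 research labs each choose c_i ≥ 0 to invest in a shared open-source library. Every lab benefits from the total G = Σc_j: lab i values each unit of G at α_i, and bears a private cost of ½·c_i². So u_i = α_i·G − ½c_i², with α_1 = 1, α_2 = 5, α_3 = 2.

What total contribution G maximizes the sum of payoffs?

Planner FOC: ∂(Σu_j)/∂c_i = (Σα_j) − c_i = 0, so c_i^SO = Σα_j = 8 for every i; G^SO = 24.

24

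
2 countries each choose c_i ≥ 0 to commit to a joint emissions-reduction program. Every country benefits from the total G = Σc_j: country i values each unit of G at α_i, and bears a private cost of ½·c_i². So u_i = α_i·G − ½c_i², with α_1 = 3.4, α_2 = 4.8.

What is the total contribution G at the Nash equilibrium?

Country i's FOC: ∂u_i/∂c_i = α_i − c_i = 0, so c_i* = α_i.
NE contributions = (3.4, 4.8); G = 8.2.

8.2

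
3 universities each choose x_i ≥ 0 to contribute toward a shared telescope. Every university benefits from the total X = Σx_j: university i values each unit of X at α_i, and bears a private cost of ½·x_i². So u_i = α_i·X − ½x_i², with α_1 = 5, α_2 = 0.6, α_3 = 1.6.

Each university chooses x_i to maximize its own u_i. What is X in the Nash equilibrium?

University i's FOC: ∂u_i/∂x_i = α_i − x_i = 0, so x_i* = α_i.
NE contributions = (5, 0.6, 1.6); X = 7.2.

7.2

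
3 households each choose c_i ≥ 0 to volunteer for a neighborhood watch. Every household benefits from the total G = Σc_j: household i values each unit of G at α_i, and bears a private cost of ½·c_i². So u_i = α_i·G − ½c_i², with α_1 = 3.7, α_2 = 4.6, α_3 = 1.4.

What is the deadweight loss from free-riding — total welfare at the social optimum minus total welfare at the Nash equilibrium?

Household i's FOC: ∂u_i/∂c_i = α_i − c_i = 0, so c_i* = α_i.
NE contributions = (3.7, 4.6, 1.4); G = 9.7.
W^NE = (Σα)·G − ½Σα_i² = 9.7² − ½·36.81 = 75.685.
Planner sets c_i = Σα_j = 9.7 for every i, so G^SO = 3·9.7 = 29.1.
W^SO = (Σα)·G^SO − ½·3·(Σα)² = (3/2)·9.7² = 141.135.
Deadweight loss = W^SO − W^NE = 65.45.

65.45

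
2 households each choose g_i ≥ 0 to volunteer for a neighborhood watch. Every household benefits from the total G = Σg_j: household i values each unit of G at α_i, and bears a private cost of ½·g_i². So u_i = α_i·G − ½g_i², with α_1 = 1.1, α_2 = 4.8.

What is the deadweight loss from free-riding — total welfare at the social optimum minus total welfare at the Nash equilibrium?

12.125

Household i's FOC: ∂u_i/∂g_i = α_i − g_i = 0, so g_i* = α_i.
NE contributions = (1.1, 4.8); G = 5.9.
W^NE = (Σα)·G − ½Σα_i² = 5.9² − ½·24.25 = 22.685.
Planner sets g_i = Σα_j = 5.9 for every i, so G^SO = 2·5.9 = 11.8.
W^SO = (Σα)·G^SO − ½·2·(Σα)² = (2/2)·5.9² = 34.81.
Deadweight loss = W^SO − W^NE = 12.125.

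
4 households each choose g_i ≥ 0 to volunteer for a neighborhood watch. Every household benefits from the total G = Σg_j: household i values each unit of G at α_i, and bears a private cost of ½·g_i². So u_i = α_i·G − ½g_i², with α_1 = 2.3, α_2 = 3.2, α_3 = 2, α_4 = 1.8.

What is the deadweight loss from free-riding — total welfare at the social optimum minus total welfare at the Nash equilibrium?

97.875

Household i's FOC: ∂u_i/∂g_i = α_i − g_i = 0, so g_i* = α_i.
NE contributions = (2.3, 3.2, 2, 1.8); G = 9.3.
W^NE = (Σα)·G − ½Σα_i² = 9.3² − ½·22.77 = 75.105.
Planner sets g_i = Σα_j = 9.3 for every i, so G^SO = 4·9.3 = 37.2.
W^SO = (Σα)·G^SO − ½·4·(Σα)² = (4/2)·9.3² = 172.98.
Deadweight loss = W^SO − W^NE = 97.875.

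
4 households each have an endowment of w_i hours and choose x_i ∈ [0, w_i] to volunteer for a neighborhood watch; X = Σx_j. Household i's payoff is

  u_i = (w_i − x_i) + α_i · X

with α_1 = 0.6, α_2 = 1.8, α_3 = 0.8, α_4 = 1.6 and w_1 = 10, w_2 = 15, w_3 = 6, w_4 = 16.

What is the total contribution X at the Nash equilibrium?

31

∂u_i/∂x_i = α_i − 1, so household i contributes w_i if α_i > 1, else 0.
α_i > 1 for i ∈ {2, 4}; NE contributions (0, 15, 0, 16), X = 31.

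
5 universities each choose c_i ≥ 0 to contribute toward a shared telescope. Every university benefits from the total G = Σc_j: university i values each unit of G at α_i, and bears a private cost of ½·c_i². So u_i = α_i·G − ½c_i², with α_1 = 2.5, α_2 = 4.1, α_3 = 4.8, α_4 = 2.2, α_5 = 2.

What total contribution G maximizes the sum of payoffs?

Planner FOC: ∂(Σu_j)/∂c_i = (Σα_j) − c_i = 0, so c_i^SO = Σα_j = 15.6 for every i; G^SO = 78.

78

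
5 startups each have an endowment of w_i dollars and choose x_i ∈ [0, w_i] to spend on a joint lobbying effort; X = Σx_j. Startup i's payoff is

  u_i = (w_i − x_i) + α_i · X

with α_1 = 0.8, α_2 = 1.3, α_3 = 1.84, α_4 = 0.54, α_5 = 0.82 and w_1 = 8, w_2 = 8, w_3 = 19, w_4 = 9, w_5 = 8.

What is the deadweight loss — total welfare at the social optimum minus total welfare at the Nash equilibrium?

107.5

∂u_i/∂x_i = α_i − 1, so startup i contributes w_i if α_i > 1, else 0.
α_i > 1 for i ∈ {2, 3}; NE contributions (0, 8, 19, 0, 0), X = 27.
W^NE = Σw_i − X^NE + (Σα_i)·X^NE = 52 + 4.3·27 = 168.1.
Planner: ∂(Σu_j)/∂x_i = Σα_j − 1 = 4.3 > 0, so everyone contributes w_i; X^SO = 52, W^SO = 52 + 4.3·52 = 275.6.
Deadweight loss = 107.5.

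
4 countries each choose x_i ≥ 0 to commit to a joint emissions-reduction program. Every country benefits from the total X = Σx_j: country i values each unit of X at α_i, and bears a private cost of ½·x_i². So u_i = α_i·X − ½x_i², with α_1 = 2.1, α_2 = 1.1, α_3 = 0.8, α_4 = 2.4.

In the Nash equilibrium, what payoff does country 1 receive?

Country i's FOC: ∂u_i/∂x_i = α_i − x_i = 0, so x_i* = α_i.
NE contributions = (2.1, 1.1, 0.8, 2.4); X = 6.4.
u_1 = α_1·X − ½·(x_1)² = 2.1·6.4 − ½·2.1² = 11.235.

11.235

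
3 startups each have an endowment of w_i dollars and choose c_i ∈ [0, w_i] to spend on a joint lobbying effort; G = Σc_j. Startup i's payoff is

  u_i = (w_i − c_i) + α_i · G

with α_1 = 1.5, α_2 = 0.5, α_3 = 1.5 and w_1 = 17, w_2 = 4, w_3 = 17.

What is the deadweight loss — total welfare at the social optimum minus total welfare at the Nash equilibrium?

10

∂u_i/∂c_i = α_i − 1, so startup i contributes w_i if α_i > 1, else 0.
α_i > 1 for i ∈ {1, 3}; NE contributions (17, 0, 17), G = 34.
W^NE = Σw_i − G^NE + (Σα_i)·G^NE = 38 + 2.5·34 = 123.
Planner: ∂(Σu_j)/∂c_i = Σα_j − 1 = 2.5 > 0, so everyone contributes w_i; G^SO = 38, W^SO = 38 + 2.5·38 = 133.
Deadweight loss = 10.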